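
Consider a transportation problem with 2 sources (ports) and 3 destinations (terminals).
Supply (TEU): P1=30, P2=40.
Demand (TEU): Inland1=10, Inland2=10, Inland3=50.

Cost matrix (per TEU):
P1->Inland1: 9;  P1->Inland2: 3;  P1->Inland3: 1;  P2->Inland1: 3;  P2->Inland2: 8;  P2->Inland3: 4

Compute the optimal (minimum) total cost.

One minimum-cost allocation:
  P1 to Inland2: 10 TEU
  P1 to Inland3: 20 TEU
  P2 to Inland1: 10 TEU
  P2 to Inland3: 30 TEU
Total cost = 200.

200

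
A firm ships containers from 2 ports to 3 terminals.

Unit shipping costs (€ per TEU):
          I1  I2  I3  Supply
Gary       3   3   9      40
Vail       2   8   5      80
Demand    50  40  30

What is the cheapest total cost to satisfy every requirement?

370

One minimum-cost allocation:
  Gary->I2: 40 × €3 = €120
  Vail->I1: 50 × €2 = €100
  Vail->I3: 30 × €5 = €150
Total = 120 + 100 + 150 = €370.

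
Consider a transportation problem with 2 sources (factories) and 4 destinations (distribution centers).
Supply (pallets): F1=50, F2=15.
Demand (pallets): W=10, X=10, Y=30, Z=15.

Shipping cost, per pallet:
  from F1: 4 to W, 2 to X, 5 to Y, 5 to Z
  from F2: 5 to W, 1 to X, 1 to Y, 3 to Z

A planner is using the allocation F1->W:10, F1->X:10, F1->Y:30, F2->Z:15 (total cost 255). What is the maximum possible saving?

30

Current plan cost = 10·4 + 10·2 + 30·5 + 15·3 = 255.
Optimal plan:
  F1->W: 10 × 4 = 40
  F1->X: 10 × 2 = 20
  F1->Y: 15 × 5 = 75
  F1->Z: 15 × 5 = 75
  F2->Y: 15 × 1 = 15
Optimal cost = 225.
Saving = 255 − 225 = 30.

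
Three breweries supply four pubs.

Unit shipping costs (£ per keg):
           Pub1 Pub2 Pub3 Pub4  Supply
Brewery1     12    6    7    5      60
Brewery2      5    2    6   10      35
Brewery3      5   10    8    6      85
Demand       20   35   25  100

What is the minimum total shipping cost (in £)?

A cheapest plan:
  Brewery1 to Pub4: 60 × £5 = £300
  Brewery2 to Pub2: 35 × £2 = £70
  Brewery3 to Pub1: 20 × £5 = £100
  Brewery3 to Pub3: 25 × £8 = £200
  Brewery3 to Pub4: 40 × £6 = £240
Total = 300 + 70 + 100 + 200 + 240 = £910.
(Supply check: Brewery1 ships 60; Brewery2 ships 35; Brewery3 ships 85.)

910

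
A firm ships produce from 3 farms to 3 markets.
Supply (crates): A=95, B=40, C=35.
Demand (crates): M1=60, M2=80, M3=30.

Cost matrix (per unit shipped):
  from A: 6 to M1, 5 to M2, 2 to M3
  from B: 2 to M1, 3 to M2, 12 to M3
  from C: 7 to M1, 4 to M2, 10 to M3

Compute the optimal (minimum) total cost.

625

An optimal shipping plan:
  A→M1: 20 × 6 = 120
  A→M2: 45 × 5 = 225
  A→M3: 30 × 2 = 60
  B→M1: 40 × 2 = 80
  C→M2: 35 × 4 = 140
Total = 120 + 225 + 60 + 80 + 140 = 625.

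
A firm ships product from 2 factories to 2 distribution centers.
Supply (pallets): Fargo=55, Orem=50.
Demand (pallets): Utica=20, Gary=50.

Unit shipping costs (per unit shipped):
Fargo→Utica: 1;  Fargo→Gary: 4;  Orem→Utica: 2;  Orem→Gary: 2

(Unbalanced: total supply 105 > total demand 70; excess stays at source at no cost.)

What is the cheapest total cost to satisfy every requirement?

An optimal shipping plan:
  Fargo–Utica: 20 × 1 = 20
  Orem–Gary: 50 × 2 = 100
Total = 20 + 100 = 120.

120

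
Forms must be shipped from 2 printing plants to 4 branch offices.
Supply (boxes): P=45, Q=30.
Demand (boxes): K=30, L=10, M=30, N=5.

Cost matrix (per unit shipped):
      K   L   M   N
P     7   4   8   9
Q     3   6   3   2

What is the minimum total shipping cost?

Optimal allocation:
  P–K: 30 × 7 = 210
  P–L: 10 × 4 = 40
  P–M: 5 × 8 = 40
  Q–M: 25 × 3 = 75
  Q–N: 5 × 2 = 10
Total = 210 + 40 + 40 + 75 + 10 = 375.
(Supply check: P ships 45; Q ships 30.)

375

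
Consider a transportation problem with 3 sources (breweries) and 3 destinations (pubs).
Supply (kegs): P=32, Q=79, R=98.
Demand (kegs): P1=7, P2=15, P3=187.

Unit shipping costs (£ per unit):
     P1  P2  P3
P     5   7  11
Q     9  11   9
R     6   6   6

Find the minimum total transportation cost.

1549

An optimal shipping plan:
  P→P1: 7 kegs
  P→P2: 15 kegs
  P→P3: 10 kegs
  Q→P3: 79 kegs
  R→P3: 98 kegs
Total cost = £1549.
(Supply check: P ships 32; Q ships 79; R ships 98.)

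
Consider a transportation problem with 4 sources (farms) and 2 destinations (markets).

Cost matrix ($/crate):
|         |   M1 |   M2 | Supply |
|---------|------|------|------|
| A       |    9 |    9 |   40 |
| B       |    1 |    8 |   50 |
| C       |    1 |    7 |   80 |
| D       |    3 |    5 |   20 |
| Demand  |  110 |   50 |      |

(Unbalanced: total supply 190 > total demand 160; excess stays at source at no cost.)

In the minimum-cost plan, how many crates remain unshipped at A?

An optimal plan:
  A→M2: 10 × $9 = $90
  B→M1: 50 × $1 = $50
  C→M1: 60 × $1 = $60
  C→M2: 20 × $7 = $140
  D→M2: 20 × $5 = $100
Total cost = $440.
A ships 10 of its 40, leaving 30.

30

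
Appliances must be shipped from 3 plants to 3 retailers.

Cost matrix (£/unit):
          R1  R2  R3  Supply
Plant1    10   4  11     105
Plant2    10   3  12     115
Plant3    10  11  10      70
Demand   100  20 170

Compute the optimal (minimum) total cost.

An optimal shipping plan:
  Plant1 to R1: 5 units
  Plant1 to R3: 100 units
  Plant2 to R1: 95 units
  Plant2 to R2: 20 units
  Plant3 to R3: 70 units
Total cost = £2860.

2860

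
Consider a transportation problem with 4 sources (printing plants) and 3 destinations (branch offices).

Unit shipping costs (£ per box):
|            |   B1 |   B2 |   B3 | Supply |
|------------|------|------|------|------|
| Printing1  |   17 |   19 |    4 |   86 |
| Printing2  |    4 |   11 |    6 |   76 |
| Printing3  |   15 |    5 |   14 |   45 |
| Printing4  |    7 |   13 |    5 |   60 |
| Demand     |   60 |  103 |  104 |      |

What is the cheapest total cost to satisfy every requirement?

1621

An optimal shipping plan:
  Printing1→B3: 86 × £4 = £344
  Printing2→B1: 60 × £4 = £240
  Printing2→B2: 16 × £11 = £176
  Printing3→B2: 45 × £5 = £225
  Printing4→B2: 42 × £13 = £546
  Printing4→B3: 18 × £5 = £90
Total = 344 + 240 + 176 + 225 + 546 + 90 = £1621.
(Supply check: Printing1 ships 86; Printing2 ships 76; Printing3 ships 45; Printing4 ships 60.)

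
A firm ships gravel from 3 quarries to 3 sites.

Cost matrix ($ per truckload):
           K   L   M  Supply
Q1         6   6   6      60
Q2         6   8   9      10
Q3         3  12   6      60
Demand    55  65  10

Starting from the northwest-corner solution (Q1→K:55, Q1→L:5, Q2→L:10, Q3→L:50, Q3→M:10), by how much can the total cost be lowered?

Current plan cost = 55·6 + 5·6 + 10·8 + 50·12 + 10·6 = $1100.
Optimal plan:
  Q1→L: 55 truckloads
  Q1→M: 5 truckloads
  Q2→L: 10 truckloads
  Q3→K: 55 truckloads
  Q3→M: 5 truckloads
Optimal cost = $635.
Saving = 1100 − 635 = $465.

465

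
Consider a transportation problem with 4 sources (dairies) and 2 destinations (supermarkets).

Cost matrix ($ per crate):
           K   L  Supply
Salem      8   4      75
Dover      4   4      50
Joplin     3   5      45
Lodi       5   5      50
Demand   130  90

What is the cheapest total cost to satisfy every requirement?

Optimal allocation:
  Salem->L: 75 × $4 = $300
  Dover->K: 50 × $4 = $200
  Joplin->K: 45 × $3 = $135
  Lodi->K: 35 × $5 = $175
  Lodi->L: 15 × $5 = $75
Total = 300 + 200 + 135 + 175 + 75 = $885.
(Supply check: Salem ships 75; Dover ships 50; Joplin ships 45; Lodi ships 50.)

885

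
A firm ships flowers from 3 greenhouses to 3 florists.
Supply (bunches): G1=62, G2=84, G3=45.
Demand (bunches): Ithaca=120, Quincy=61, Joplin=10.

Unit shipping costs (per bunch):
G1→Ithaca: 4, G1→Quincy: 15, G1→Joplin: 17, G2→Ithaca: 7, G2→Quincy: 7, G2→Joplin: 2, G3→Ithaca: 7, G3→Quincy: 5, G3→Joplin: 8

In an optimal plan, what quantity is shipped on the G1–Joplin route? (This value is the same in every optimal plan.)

0

Optimal shipments:
  G1 to Ithaca: 62 × 4 = 248
  G2 to Ithaca: 58 × 7 = 406
  G2 to Quincy: 16 × 7 = 112
  G2 to Joplin: 10 × 2 = 20
  G3 to Quincy: 45 × 5 = 225
Total cost = 1011.
The route G1→Joplin is not used.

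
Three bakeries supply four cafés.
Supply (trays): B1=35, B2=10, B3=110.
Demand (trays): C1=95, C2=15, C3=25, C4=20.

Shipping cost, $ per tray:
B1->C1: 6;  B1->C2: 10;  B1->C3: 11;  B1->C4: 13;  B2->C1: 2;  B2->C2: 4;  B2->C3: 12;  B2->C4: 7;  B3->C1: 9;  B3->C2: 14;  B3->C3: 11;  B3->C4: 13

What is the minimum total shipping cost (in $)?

1390

A cheapest plan:
  B1–C1: 30 × $6 = $180
  B1–C2: 5 × $10 = $50
  B2–C2: 10 × $4 = $40
  B3–C1: 65 × $9 = $585
  B3–C3: 25 × $11 = $275
  B3–C4: 20 × $13 = $260
Total = 180 + 50 + 40 + 585 + 275 + 260 = $1390.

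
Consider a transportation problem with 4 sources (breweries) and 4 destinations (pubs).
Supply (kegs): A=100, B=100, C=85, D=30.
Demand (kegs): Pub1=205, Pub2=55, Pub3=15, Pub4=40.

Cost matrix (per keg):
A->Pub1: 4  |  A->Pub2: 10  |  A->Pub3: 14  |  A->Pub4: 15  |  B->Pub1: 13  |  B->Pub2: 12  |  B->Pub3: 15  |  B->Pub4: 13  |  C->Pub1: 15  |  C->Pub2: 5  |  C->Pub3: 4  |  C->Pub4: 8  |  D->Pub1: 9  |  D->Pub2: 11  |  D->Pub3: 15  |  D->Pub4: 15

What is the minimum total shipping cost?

One minimum-cost allocation:
  A to Pub1: 100 kegs
  B to Pub1: 75 kegs
  B to Pub4: 25 kegs
  C to Pub2: 55 kegs
  C to Pub3: 15 kegs
  C to Pub4: 15 kegs
  D to Pub1: 30 kegs
Total cost = 2425.
(Supply check: A ships 100; B ships 100; C ships 85; D ships 30.)

2425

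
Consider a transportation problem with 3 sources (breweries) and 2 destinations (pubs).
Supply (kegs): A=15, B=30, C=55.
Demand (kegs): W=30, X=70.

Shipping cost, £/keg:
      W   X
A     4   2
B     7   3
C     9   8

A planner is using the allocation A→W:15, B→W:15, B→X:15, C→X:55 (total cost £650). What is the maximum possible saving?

60

Current plan cost = 15·4 + 15·7 + 15·3 + 55·8 = £650.
Optimal plan:
  A to X: 15 × £2 = £30
  B to X: 30 × £3 = £90
  C to W: 30 × £9 = £270
  C to X: 25 × £8 = £200
Optimal cost = £590.
Saving = 650 − 590 = £60.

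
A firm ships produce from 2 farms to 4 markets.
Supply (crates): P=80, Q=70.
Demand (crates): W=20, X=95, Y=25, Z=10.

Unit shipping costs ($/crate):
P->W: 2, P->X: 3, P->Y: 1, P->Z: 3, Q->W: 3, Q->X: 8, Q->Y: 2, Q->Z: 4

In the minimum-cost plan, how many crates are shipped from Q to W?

20

The minimum-cost plan:
  P–X: 80 crates
  Q–W: 20 crates
  Q–X: 15 crates
  Q–Y: 25 crates
  Q–Z: 10 crates
Total cost = $510.
So Q→W carries 20 crates.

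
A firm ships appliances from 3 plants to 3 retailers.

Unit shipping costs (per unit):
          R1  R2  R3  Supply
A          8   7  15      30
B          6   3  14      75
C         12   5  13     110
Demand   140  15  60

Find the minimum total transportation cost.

An optimal shipping plan:
  A->R1: 30 units
  B->R1: 75 units
  C->R1: 35 units
  C->R2: 15 units
  C->R3: 60 units
Total cost = 1965.
(Supply check: A ships 30; B ships 75; C ships 110.)

1965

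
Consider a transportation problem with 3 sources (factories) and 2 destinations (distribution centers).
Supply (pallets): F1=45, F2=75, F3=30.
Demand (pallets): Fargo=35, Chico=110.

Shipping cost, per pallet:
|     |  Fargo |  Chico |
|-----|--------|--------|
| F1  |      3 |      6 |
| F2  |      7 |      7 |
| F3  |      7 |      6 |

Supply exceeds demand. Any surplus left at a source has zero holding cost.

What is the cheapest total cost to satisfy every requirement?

A cheapest plan:
  F1 to Fargo: 35 × 3 = 105
  F1 to Chico: 10 × 6 = 60
  F2 to Chico: 70 × 7 = 490
  F3 to Chico: 30 × 6 = 180
Total = 105 + 60 + 490 + 180 = 835.

835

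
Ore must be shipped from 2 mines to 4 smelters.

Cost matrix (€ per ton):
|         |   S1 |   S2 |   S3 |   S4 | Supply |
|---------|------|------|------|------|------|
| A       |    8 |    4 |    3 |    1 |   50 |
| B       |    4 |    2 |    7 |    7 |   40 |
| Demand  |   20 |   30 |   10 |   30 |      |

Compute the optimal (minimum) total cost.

One minimum-cost allocation:
  A to S2: 10 × €4 = €40
  A to S3: 10 × €3 = €30
  A to S4: 30 × €1 = €30
  B to S1: 20 × €4 = €80
  B to S2: 20 × €2 = €40
Total = 40 + 30 + 30 + 80 + 40 = €220.
(Supply check: A ships 50; B ships 40.)

220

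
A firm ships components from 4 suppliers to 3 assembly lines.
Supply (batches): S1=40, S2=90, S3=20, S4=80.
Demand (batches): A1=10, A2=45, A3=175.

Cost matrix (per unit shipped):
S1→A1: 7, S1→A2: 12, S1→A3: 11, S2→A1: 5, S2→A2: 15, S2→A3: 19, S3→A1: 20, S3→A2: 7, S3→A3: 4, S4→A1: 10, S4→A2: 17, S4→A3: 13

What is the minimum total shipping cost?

One minimum-cost allocation:
  S1→A3: 40 × 11 = 440
  S2→A1: 10 × 5 = 50
  S2→A2: 45 × 15 = 675
  S2→A3: 35 × 19 = 665
  S3→A3: 20 × 4 = 80
  S4→A3: 80 × 13 = 1040
Total = 440 + 50 + 675 + 665 + 80 + 1040 = 2950.

2950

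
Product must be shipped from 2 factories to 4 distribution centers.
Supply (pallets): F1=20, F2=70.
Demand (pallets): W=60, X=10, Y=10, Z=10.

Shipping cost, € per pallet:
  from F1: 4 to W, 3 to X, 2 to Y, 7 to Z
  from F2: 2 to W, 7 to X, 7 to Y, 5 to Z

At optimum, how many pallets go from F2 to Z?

10

Optimal shipments:
  F1→X: 10 × €3 = €30
  F1→Y: 10 × €2 = €20
  F2→W: 60 × €2 = €120
  F2→Z: 10 × €5 = €50
Total cost = €220.
So F2→Z carries 10 pallets.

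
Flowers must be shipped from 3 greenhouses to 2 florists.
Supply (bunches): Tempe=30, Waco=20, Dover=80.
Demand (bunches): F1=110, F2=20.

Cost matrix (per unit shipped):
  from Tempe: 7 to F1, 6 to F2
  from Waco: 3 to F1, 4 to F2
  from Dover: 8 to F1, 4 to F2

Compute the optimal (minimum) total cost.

Optimal allocation:
  Tempe–F1: 30 × 7 = 210
  Waco–F1: 20 × 3 = 60
  Dover–F1: 60 × 8 = 480
  Dover–F2: 20 × 4 = 80
Total = 210 + 60 + 480 + 80 = 830.
(Supply check: Tempe ships 30; Waco ships 20; Dover ships 80.)

830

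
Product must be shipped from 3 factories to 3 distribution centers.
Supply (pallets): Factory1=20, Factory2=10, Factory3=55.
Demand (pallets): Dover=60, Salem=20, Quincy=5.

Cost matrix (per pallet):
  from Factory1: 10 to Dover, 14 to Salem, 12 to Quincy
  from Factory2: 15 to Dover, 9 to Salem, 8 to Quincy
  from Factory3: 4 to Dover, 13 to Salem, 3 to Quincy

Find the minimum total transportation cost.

A cheapest plan:
  Factory1->Dover: 10 pallets
  Factory1->Salem: 10 pallets
  Factory2->Salem: 10 pallets
  Factory3->Dover: 50 pallets
  Factory3->Quincy: 5 pallets
Total cost = 545.

545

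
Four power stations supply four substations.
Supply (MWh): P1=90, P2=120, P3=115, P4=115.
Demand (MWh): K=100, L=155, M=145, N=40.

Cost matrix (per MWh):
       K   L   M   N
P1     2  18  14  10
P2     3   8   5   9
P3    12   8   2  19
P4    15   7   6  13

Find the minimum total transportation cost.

2075

A cheapest plan:
  P1→K: 90 MWh
  P2→K: 10 MWh
  P2→L: 40 MWh
  P2→M: 30 MWh
  P2→N: 40 MWh
  P3→M: 115 MWh
  P4→L: 115 MWh
Total cost = 2075.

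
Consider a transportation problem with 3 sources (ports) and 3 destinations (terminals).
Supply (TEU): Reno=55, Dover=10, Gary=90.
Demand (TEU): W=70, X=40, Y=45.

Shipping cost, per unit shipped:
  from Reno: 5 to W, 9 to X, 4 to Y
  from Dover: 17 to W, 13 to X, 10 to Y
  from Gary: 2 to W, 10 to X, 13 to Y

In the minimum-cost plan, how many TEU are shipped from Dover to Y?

0

Optimal shipments:
  Reno to X: 10 × 9 = 90
  Reno to Y: 45 × 4 = 180
  Dover to X: 10 × 13 = 130
  Gary to W: 70 × 2 = 140
  Gary to X: 20 × 10 = 200
Total cost = 740.
The route Dover→Y is not used.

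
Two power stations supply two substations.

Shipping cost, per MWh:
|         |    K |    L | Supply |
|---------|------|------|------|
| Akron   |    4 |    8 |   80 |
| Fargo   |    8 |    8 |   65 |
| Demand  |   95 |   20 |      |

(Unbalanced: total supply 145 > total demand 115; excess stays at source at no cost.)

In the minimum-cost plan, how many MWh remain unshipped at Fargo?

An optimal plan:
  Akron->K: 80 × 4 = 320
  Fargo->K: 15 × 8 = 120
  Fargo->L: 20 × 8 = 160
Total cost = 600.
Fargo ships 35 of its 65, leaving 30.

30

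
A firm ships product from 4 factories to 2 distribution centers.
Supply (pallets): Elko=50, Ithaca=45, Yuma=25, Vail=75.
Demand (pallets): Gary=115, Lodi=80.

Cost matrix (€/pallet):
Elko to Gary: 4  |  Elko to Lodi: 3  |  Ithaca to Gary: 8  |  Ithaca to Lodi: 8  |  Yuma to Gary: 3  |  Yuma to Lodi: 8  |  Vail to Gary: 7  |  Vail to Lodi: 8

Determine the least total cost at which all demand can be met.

1110

An optimal shipping plan:
  Elko to Lodi: 50 × €3 = €150
  Ithaca to Gary: 15 × €8 = €120
  Ithaca to Lodi: 30 × €8 = €240
  Yuma to Gary: 25 × €3 = €75
  Vail to Gary: 75 × €7 = €525
Total = 150 + 120 + 240 + 75 + 525 = €1110.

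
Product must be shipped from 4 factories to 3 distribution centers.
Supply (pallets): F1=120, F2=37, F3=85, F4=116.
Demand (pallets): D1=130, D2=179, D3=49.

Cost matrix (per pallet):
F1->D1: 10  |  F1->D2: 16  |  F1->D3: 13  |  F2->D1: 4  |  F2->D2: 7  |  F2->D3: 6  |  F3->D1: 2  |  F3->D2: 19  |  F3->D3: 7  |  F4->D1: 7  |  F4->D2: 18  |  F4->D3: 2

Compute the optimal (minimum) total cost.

3158

Optimal allocation:
  F1–D2: 120 × 16 = 1920
  F2–D2: 37 × 7 = 259
  F3–D1: 85 × 2 = 170
  F4–D1: 45 × 7 = 315
  F4–D2: 22 × 18 = 396
  F4–D3: 49 × 2 = 98
Total = 1920 + 259 + 170 + 315 + 396 + 98 = 3158.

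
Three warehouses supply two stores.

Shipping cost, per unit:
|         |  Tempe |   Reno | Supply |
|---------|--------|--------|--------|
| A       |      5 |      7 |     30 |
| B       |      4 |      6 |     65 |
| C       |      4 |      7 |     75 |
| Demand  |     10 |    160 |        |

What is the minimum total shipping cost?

1095

A cheapest plan:
  A->Reno: 30 × 7 = 210
  B->Reno: 65 × 6 = 390
  C->Tempe: 10 × 4 = 40
  C->Reno: 65 × 7 = 455
Total = 210 + 390 + 40 + 455 = 1095.
(Supply check: A ships 30; B ships 65; C ships 75.)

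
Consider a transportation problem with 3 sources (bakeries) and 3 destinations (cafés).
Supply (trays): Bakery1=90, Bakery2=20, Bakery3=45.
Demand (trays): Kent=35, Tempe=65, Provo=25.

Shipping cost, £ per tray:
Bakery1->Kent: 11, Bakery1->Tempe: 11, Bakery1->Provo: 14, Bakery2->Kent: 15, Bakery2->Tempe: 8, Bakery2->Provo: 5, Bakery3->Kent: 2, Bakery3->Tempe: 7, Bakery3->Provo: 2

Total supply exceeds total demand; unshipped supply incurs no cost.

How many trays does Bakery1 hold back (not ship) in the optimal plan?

30

An optimal plan:
  Bakery1 to Tempe: 60 × £11 = £660
  Bakery2 to Tempe: 5 × £8 = £40
  Bakery2 to Provo: 15 × £5 = £75
  Bakery3 to Kent: 35 × £2 = £70
  Bakery3 to Provo: 10 × £2 = £20
Total cost = £865.
Bakery1 ships 60 of its 90, leaving 30.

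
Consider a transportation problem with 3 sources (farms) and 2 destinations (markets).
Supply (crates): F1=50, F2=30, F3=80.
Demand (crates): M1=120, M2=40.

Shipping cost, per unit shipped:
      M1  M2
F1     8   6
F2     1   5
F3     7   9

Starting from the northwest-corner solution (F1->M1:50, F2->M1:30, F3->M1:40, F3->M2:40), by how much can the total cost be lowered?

Current plan cost = 50·8 + 30·1 + 40·7 + 40·9 = 1070.
Optimal plan:
  F1→M1: 10 × 8 = 80
  F1→M2: 40 × 6 = 240
  F2→M1: 30 × 1 = 30
  F3→M1: 80 × 7 = 560
Optimal cost = 910.
Saving = 1070 − 910 = 160.

160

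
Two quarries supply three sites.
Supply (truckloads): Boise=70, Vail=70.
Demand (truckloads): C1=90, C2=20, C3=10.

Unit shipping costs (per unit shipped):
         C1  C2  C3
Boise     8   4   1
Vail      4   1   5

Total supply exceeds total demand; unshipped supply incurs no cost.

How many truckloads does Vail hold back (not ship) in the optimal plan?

Minimum-cost shipments:
  Boise to C1: 20 × 8 = 160
  Boise to C2: 20 × 4 = 80
  Boise to C3: 10 × 1 = 10
  Vail to C1: 70 × 4 = 280
Total cost = 530.
Vail ships 70 of its 70, leaving 0.

0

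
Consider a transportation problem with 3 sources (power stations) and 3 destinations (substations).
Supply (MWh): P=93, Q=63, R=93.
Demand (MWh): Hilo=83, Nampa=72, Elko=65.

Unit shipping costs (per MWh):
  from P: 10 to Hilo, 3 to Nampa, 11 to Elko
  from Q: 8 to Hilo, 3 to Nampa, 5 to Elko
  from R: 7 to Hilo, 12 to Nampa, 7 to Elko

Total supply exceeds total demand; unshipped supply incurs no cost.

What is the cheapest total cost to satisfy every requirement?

1126

An optimal shipping plan:
  P→Nampa: 72 MWh
  Q→Elko: 63 MWh
  R→Hilo: 83 MWh
  R→Elko: 2 MWh
Total cost = 1126.
(Supply check: P ships 72; Q ships 63; R ships 85.)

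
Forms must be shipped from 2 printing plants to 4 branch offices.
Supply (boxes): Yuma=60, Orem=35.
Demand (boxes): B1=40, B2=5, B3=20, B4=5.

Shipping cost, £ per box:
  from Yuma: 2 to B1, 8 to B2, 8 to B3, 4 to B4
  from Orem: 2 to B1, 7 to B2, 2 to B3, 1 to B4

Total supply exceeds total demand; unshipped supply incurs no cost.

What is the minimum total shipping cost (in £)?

An optimal shipping plan:
  Yuma to B1: 35 × £2 = £70
  Orem to B1: 5 × £2 = £10
  Orem to B2: 5 × £7 = £35
  Orem to B3: 20 × £2 = £40
  Orem to B4: 5 × £1 = £5
Total = 70 + 10 + 35 + 40 + 5 = £160.

160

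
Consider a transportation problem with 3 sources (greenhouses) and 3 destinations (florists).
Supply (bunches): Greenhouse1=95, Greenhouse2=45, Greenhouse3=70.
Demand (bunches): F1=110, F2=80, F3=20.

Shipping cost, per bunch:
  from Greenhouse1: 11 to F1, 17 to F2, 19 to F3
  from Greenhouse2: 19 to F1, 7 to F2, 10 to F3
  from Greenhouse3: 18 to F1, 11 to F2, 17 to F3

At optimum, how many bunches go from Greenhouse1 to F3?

The minimum-cost plan:
  Greenhouse1 to F1: 95 × 11 = 1045
  Greenhouse2 to F2: 25 × 7 = 175
  Greenhouse2 to F3: 20 × 10 = 200
  Greenhouse3 to F1: 15 × 18 = 270
  Greenhouse3 to F2: 55 × 11 = 605
Total cost = 2295.
The route Greenhouse1→F3 is not used.

0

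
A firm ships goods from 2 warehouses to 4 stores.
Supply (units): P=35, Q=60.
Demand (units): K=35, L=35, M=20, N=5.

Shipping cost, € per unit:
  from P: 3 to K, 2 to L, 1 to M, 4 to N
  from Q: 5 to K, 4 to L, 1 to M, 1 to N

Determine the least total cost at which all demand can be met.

A cheapest plan:
  P to K: 35 × €3 = €105
  Q to L: 35 × €4 = €140
  Q to M: 20 × €1 = €20
  Q to N: 5 × €1 = €5
Total = 105 + 140 + 20 + 5 = €270.

270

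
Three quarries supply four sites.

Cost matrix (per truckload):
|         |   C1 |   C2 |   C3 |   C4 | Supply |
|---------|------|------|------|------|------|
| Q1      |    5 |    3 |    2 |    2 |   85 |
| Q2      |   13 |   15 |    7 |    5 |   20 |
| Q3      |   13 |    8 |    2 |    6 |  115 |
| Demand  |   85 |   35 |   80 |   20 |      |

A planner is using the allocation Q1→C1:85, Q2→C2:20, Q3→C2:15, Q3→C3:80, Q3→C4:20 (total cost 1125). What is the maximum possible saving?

Current plan cost = 85·5 + 20·15 + 15·8 + 80·2 + 20·6 = 1125.
Optimal plan:
  Q1 to C1: 85 truckloads
  Q2 to C4: 20 truckloads
  Q3 to C2: 35 truckloads
  Q3 to C3: 80 truckloads
Optimal cost = 965.
Saving = 1125 − 965 = 160.

160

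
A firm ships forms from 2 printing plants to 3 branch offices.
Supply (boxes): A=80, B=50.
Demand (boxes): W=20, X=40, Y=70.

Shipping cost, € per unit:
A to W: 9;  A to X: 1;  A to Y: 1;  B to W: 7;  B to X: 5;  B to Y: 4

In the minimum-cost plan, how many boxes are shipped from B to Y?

30

The minimum-cost plan:
  A->X: 40 boxes
  A->Y: 40 boxes
  B->W: 20 boxes
  B->Y: 30 boxes
Total cost = €340.
So B→Y carries 30 boxes.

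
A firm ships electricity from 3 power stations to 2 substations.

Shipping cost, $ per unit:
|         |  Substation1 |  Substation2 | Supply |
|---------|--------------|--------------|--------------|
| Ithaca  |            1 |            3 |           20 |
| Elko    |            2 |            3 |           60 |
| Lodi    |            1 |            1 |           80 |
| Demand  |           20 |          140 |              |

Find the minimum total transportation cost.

280

Optimal allocation:
  Ithaca→Substation1: 20 × $1 = $20
  Elko→Substation2: 60 × $3 = $180
  Lodi→Substation2: 80 × $1 = $80
Total = 20 + 180 + 80 = $280.
(Supply check: Ithaca ships 20; Elko ships 60; Lodi ships 80.)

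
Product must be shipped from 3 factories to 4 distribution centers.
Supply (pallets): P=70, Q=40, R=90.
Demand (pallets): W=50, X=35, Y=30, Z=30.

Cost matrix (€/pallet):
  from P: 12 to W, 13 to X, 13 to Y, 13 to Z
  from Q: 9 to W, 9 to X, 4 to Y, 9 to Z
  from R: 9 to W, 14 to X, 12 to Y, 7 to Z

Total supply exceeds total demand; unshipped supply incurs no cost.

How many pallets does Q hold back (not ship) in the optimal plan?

An optimal plan:
  P–X: 25 × €13 = €325
  Q–X: 10 × €9 = €90
  Q–Y: 30 × €4 = €120
  R–W: 50 × €9 = €450
  R–Z: 30 × €7 = €210
Total cost = €1195.
Q ships 40 of its 40, leaving 0.

0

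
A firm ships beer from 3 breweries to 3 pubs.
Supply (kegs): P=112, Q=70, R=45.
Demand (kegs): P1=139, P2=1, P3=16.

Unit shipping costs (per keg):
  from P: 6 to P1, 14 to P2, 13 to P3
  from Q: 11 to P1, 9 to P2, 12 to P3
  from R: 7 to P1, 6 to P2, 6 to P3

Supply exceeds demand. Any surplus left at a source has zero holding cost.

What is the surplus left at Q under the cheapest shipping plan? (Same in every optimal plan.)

Minimum-cost shipments:
  P→P1: 112 kegs
  R→P1: 27 kegs
  R→P2: 1 kegs
  R→P3: 16 kegs
Total cost = 963.
Q ships 0 of its 70, leaving 70.

70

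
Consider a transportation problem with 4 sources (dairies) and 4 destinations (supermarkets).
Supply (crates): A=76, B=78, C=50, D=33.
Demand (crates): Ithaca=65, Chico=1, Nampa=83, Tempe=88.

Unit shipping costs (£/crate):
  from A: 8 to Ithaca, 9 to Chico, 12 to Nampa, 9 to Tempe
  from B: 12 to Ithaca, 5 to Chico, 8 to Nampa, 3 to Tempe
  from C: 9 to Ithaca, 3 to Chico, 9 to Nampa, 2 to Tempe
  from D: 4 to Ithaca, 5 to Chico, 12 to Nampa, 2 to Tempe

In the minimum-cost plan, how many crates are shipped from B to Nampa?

72

The minimum-cost plan:
  A–Ithaca: 65 × £8 = £520
  A–Nampa: 11 × £12 = £132
  B–Nampa: 72 × £8 = £576
  B–Tempe: 6 × £3 = £18
  C–Chico: 1 × £3 = £3
  C–Tempe: 49 × £2 = £98
  D–Tempe: 33 × £2 = £66
Total cost = £1413.
So B→Nampa carries 72 crates.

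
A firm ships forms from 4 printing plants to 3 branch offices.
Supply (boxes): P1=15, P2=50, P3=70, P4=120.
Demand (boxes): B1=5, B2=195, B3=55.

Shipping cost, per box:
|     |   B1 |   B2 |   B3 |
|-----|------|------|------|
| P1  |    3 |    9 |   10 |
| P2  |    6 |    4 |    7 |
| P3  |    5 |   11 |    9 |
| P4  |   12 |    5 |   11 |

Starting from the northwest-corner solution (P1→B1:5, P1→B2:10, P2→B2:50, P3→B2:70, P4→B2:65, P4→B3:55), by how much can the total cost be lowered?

Current plan cost = 5·3 + 10·9 + 50·4 + 70·11 + 65·5 + 55·11 = 2005.
Optimal plan:
  P1–B2: 15 × 9 = 135
  P2–B2: 50 × 4 = 200
  P3–B1: 5 × 5 = 25
  P3–B2: 10 × 11 = 110
  P3–B3: 55 × 9 = 495
  P4–B2: 120 × 5 = 600
Optimal cost = 1565.
Saving = 2005 − 1565 = 440.

440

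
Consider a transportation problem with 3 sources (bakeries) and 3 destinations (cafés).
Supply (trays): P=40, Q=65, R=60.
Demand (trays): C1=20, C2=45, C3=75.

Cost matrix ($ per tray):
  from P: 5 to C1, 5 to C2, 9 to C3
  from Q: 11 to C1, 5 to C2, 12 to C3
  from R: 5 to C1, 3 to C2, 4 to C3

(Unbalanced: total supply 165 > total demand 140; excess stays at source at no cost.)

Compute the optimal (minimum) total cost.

One minimum-cost allocation:
  P to C1: 20 × $5 = $100
  P to C2: 5 × $5 = $25
  P to C3: 15 × $9 = $135
  Q to C2: 40 × $5 = $200
  R to C3: 60 × $4 = $240
Total = 100 + 25 + 135 + 200 + 240 = $700.
(Supply check: P ships 40; Q ships 40; R ships 60.)

700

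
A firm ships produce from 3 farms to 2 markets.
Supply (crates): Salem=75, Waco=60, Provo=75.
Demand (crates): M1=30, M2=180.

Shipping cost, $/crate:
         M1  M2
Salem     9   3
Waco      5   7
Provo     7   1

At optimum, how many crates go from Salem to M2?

75

The minimum-cost plan:
  Salem→M2: 75 × $3 = $225
  Waco→M1: 30 × $5 = $150
  Waco→M2: 30 × $7 = $210
  Provo→M2: 75 × $1 = $75
Total cost = $660.
So Salem→M2 carries 75 crates.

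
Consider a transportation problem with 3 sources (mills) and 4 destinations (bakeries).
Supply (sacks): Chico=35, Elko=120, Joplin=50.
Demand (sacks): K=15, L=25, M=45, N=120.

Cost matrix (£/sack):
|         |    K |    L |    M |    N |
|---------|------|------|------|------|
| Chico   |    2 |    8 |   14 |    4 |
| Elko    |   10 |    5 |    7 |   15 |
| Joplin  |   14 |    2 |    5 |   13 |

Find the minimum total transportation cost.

1880

One minimum-cost allocation:
  Chico→N: 35 × £4 = £140
  Elko→K: 15 × £10 = £150
  Elko→M: 20 × £7 = £140
  Elko→N: 85 × £15 = £1275
  Joplin→L: 25 × £2 = £50
  Joplin→M: 25 × £5 = £125
Total = 140 + 150 + 140 + 1275 + 50 + 125 = £1880.
(Supply check: Chico ships 35; Elko ships 120; Joplin ships 50.)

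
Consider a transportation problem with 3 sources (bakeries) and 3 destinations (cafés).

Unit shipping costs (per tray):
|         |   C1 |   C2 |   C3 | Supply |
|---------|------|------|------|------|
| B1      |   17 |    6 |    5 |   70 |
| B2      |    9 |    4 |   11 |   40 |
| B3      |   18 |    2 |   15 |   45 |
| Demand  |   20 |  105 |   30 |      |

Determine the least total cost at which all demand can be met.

One minimum-cost allocation:
  B1–C2: 40 × 6 = 240
  B1–C3: 30 × 5 = 150
  B2–C1: 20 × 9 = 180
  B2–C2: 20 × 4 = 80
  B3–C2: 45 × 2 = 90
Total = 240 + 150 + 180 + 80 + 90 = 740.

740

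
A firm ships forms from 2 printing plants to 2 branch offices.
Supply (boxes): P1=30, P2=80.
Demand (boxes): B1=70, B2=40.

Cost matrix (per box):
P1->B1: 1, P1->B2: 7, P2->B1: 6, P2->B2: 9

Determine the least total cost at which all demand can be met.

Optimal allocation:
  P1->B1: 30 × 1 = 30
  P2->B1: 40 × 6 = 240
  P2->B2: 40 × 9 = 360
Total = 30 + 240 + 360 = 630.

630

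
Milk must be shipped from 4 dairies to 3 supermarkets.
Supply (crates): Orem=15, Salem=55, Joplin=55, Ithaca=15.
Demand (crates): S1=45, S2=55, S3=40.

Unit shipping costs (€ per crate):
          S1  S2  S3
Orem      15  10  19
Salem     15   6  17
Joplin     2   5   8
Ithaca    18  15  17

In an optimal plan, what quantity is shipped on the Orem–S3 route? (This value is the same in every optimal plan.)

Solving gives:
  Orem->S3: 15 crates
  Salem->S2: 55 crates
  Joplin->S1: 45 crates
  Joplin->S3: 10 crates
  Ithaca->S3: 15 crates
Total cost = €1040.
So Orem→S3 carries 15 crates.

15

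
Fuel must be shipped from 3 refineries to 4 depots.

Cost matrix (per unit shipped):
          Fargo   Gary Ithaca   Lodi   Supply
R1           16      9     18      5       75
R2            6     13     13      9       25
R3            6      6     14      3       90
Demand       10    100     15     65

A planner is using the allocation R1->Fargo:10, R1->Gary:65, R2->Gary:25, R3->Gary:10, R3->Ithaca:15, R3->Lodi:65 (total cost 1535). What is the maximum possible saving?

Current plan cost = 10·16 + 65·9 + 25·13 + 10·6 + 15·14 + 65·3 = 1535.
Optimal plan:
  R1 to Gary: 10 × 9 = 90
  R1 to Lodi: 65 × 5 = 325
  R2 to Fargo: 10 × 6 = 60
  R2 to Ithaca: 15 × 13 = 195
  R3 to Gary: 90 × 6 = 540
Optimal cost = 1210.
Saving = 1535 − 1210 = 325.

325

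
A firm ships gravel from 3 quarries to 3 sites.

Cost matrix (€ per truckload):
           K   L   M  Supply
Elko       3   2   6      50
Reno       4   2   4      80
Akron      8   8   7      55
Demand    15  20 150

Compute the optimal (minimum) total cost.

880

An optimal shipping plan:
  Elko→K: 15 × €3 = €45
  Elko→L: 20 × €2 = €40
  Elko→M: 15 × €6 = €90
  Reno→M: 80 × €4 = €320
  Akron→M: 55 × €7 = €385
Total = 45 + 40 + 90 + 320 + 385 = €880.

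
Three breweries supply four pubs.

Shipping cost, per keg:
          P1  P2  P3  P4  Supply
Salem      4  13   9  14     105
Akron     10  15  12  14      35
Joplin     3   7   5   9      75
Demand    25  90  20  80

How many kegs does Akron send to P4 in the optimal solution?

35

Optimal shipments:
  Salem–P1: 25 × 4 = 100
  Salem–P2: 15 × 13 = 195
  Salem–P3: 20 × 9 = 180
  Salem–P4: 45 × 14 = 630
  Akron–P4: 35 × 14 = 490
  Joplin–P2: 75 × 7 = 525
Total cost = 2120.
So Akron→P4 carries 35 kegs.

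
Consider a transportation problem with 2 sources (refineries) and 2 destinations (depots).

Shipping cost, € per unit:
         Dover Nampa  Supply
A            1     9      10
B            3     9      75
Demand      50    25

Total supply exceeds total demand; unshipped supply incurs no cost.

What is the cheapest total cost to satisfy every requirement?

355

One minimum-cost allocation:
  A to Dover: 10 kL
  B to Dover: 40 kL
  B to Nampa: 25 kL
Total cost = €355.
(Supply check: A ships 10; B ships 65.)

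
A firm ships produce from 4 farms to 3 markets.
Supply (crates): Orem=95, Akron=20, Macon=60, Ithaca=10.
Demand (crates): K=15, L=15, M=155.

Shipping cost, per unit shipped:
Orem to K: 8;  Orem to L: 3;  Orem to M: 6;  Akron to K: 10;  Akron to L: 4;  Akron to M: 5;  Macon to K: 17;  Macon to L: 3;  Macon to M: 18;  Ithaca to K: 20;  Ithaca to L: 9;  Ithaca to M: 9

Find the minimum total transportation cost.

1600

An optimal shipping plan:
  Orem->M: 95 × 6 = 570
  Akron->M: 20 × 5 = 100
  Macon->K: 15 × 17 = 255
  Macon->L: 15 × 3 = 45
  Macon->M: 30 × 18 = 540
  Ithaca->M: 10 × 9 = 90
Total = 570 + 100 + 255 + 45 + 540 + 90 = 1600.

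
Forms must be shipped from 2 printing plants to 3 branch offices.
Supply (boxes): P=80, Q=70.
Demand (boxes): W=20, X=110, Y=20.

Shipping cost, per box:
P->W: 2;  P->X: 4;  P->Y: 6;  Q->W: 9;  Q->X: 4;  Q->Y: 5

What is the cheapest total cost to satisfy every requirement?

580

A cheapest plan:
  P to W: 20 × 2 = 40
  P to X: 60 × 4 = 240
  Q to X: 50 × 4 = 200
  Q to Y: 20 × 5 = 100
Total = 40 + 240 + 200 + 100 = 580.
(Supply check: P ships 80; Q ships 70.)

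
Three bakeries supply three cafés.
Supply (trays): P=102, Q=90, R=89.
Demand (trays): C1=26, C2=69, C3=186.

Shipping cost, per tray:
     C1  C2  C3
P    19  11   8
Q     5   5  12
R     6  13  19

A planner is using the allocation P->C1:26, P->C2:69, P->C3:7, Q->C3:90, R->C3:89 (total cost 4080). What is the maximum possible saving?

1314

Current plan cost = 26·19 + 69·11 + 7·8 + 90·12 + 89·19 = 4080.
Optimal plan:
  P to C3: 102 × 8 = 816
  Q to C2: 69 × 5 = 345
  Q to C3: 21 × 12 = 252
  R to C1: 26 × 6 = 156
  R to C3: 63 × 19 = 1197
Optimal cost = 2766.
Saving = 4080 − 2766 = 1314.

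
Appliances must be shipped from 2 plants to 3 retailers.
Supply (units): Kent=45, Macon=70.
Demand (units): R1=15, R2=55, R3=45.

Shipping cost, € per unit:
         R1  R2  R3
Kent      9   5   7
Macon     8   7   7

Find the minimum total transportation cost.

730

Optimal allocation:
  Kent–R2: 45 units
  Macon–R1: 15 units
  Macon–R2: 10 units
  Macon–R3: 45 units
Total cost = €730.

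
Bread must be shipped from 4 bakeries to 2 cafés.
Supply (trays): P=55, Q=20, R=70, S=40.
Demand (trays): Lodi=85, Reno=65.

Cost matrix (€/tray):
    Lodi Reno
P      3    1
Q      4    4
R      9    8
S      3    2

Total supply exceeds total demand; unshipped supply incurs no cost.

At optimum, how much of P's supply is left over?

0

Minimum-cost shipments:
  P–Reno: 55 × €1 = €55
  Q–Lodi: 20 × €4 = €80
  R–Lodi: 35 × €9 = €315
  S–Lodi: 30 × €3 = €90
  S–Reno: 10 × €2 = €20
Total cost = €560.
P ships 55 of its 55, leaving 0.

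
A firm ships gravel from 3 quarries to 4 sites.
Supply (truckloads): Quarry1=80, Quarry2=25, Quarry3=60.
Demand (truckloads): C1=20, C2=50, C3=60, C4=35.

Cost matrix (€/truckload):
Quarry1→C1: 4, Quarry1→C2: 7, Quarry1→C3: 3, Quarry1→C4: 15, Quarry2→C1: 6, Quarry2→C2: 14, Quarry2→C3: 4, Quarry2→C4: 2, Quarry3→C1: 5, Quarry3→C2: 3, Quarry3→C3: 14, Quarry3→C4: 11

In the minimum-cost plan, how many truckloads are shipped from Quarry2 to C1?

Solving gives:
  Quarry1->C1: 20 × €4 = €80
  Quarry1->C3: 60 × €3 = €180
  Quarry2->C4: 25 × €2 = €50
  Quarry3->C2: 50 × €3 = €150
  Quarry3->C4: 10 × €11 = €110
Total cost = €570.
The route Quarry2→C1 is not used.

0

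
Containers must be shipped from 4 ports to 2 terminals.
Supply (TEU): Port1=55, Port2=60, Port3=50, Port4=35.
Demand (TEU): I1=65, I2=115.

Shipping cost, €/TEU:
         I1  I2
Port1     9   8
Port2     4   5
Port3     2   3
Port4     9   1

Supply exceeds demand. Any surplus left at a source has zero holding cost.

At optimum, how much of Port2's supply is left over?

An optimal plan:
  Port1 to I2: 35 TEU
  Port2 to I1: 15 TEU
  Port2 to I2: 45 TEU
  Port3 to I1: 50 TEU
  Port4 to I2: 35 TEU
Total cost = €700.
Port2 ships 60 of its 60, leaving 0.

0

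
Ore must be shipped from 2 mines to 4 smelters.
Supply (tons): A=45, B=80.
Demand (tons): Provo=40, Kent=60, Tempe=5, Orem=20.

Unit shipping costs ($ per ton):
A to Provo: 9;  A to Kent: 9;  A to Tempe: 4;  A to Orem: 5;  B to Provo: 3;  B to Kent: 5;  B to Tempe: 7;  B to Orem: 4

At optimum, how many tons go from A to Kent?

20

Solving gives:
  A→Kent: 20 × $9 = $180
  A→Tempe: 5 × $4 = $20
  A→Orem: 20 × $5 = $100
  B→Provo: 40 × $3 = $120
  B→Kent: 40 × $5 = $200
Total cost = $620.
So A→Kent carries 20 tons.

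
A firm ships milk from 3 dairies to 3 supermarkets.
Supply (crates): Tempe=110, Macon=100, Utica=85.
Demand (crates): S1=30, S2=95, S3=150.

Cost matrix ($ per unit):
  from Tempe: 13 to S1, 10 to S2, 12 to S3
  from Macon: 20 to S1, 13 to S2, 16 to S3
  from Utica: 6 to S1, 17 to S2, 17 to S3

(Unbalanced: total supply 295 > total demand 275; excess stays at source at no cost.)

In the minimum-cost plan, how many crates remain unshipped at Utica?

20

An optimal plan:
  Tempe→S3: 110 × $12 = $1320
  Macon→S2: 95 × $13 = $1235
  Macon→S3: 5 × $16 = $80
  Utica→S1: 30 × $6 = $180
  Utica→S3: 35 × $17 = $595
Total cost = $3410.
Utica ships 65 of its 85, leaving 20.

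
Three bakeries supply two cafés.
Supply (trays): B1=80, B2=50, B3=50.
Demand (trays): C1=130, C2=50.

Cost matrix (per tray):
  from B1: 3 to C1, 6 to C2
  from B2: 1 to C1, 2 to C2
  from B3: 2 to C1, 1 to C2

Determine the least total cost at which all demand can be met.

Optimal allocation:
  B1->C1: 80 × 3 = 240
  B2->C1: 50 × 1 = 50
  B3->C2: 50 × 1 = 50
Total = 240 + 50 + 50 = 340.
(Supply check: B1 ships 80; B2 ships 50; B3 ships 50.)

340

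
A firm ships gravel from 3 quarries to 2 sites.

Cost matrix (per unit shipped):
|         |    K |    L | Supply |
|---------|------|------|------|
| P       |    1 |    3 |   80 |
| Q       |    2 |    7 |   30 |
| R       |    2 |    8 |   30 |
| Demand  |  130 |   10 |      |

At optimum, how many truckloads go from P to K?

70

Optimal shipments:
  P to K: 70 × 1 = 70
  P to L: 10 × 3 = 30
  Q to K: 30 × 2 = 60
  R to K: 30 × 2 = 60
Total cost = 220.
So P→K carries 70 truckloads.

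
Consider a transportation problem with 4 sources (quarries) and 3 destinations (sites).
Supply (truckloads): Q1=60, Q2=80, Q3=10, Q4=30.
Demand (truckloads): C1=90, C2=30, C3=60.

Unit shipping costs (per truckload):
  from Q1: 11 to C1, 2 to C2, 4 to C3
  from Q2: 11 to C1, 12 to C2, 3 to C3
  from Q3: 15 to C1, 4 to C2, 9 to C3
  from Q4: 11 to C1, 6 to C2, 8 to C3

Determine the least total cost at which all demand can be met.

1250

A cheapest plan:
  Q1 to C1: 40 × 11 = 440
  Q1 to C2: 20 × 2 = 40
  Q2 to C1: 20 × 11 = 220
  Q2 to C3: 60 × 3 = 180
  Q3 to C2: 10 × 4 = 40
  Q4 to C1: 30 × 11 = 330
Total = 440 + 40 + 220 + 180 + 40 + 330 = 1250.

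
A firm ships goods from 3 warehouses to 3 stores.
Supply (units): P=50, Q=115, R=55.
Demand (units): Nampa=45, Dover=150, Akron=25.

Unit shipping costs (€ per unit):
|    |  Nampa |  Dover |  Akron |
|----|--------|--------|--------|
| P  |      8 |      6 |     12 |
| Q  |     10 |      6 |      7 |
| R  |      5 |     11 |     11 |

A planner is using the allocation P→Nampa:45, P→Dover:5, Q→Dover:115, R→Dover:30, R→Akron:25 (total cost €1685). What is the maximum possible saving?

Current plan cost = 45·8 + 5·6 + 115·6 + 30·11 + 25·11 = €1685.
Optimal plan:
  P->Dover: 50 × €6 = €300
  Q->Dover: 100 × €6 = €600
  Q->Akron: 15 × €7 = €105
  R->Nampa: 45 × €5 = €225
  R->Akron: 10 × €11 = €110
Optimal cost = €1340.
Saving = 1685 − 1340 = €345.

345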